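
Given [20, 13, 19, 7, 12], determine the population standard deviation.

4.7917

Step 1: Compute the mean: 14.2
Step 2: Sum of squared deviations from the mean: 114.8
Step 3: Population variance = 114.8 / 5 = 22.96
Step 4: Standard deviation = sqrt(22.96) = 4.7917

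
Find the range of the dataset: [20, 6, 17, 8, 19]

14

Step 1: Identify the maximum value: max = 20
Step 2: Identify the minimum value: min = 6
Step 3: Range = max - min = 20 - 6 = 14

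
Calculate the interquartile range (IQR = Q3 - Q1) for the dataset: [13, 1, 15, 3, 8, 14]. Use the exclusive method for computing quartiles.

11.75

Step 1: Sort the data: [1, 3, 8, 13, 14, 15]
Step 2: n = 6
Step 3: Using the exclusive quartile method:
  Q1 = 2.5
  Q2 (median) = 10.5
  Q3 = 14.25
  IQR = Q3 - Q1 = 14.25 - 2.5 = 11.75
Step 4: IQR = 11.75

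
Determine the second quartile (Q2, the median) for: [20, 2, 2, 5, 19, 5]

5

Step 1: Sort the data: [2, 2, 5, 5, 19, 20]
Step 2: n = 6
Step 3: Q2 is the median. Since n is even, it is the average of the values at positions 3 and 4:
  Q2 = (5 + 5) / 2 = 5
Step 4: Q2 = 5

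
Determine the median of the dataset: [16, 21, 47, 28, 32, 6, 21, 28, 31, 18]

24.5

Step 1: Sort the data in ascending order: [6, 16, 18, 21, 21, 28, 28, 31, 32, 47]
Step 2: The number of values is n = 10.
Step 3: Since n is even, the median is the average of positions 5 and 6:
  Median = (21 + 28) / 2 = 24.5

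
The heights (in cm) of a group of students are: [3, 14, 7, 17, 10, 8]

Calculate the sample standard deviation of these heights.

5.0365

Step 1: Compute the mean: 9.8333
Step 2: Sum of squared deviations from the mean: 126.8333
Step 3: Sample variance = 126.8333 / 5 = 25.3667
Step 4: Standard deviation = sqrt(25.3667) = 5.0365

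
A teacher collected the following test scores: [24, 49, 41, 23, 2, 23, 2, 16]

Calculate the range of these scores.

47

Step 1: Identify the maximum value: max = 49
Step 2: Identify the minimum value: min = 2
Step 3: Range = max - min = 49 - 2 = 47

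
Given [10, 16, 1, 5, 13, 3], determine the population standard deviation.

5.416

Step 1: Compute the mean: 8
Step 2: Sum of squared deviations from the mean: 176
Step 3: Population variance = 176 / 6 = 29.3333
Step 4: Standard deviation = sqrt(29.3333) = 5.416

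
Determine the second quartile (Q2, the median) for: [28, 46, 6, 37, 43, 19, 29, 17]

28.5

Step 1: Sort the data: [6, 17, 19, 28, 29, 37, 43, 46]
Step 2: n = 8
Step 3: Q2 is the median. Since n is even, it is the average of the values at positions 4 and 5:
  Q2 = (28 + 29) / 2 = 28.5
Step 4: Q2 = 28.5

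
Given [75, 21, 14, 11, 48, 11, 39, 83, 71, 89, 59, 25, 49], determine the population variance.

727.2544

Step 1: Compute the mean: (75 + 21 + 14 + 11 + 48 + 11 + 39 + 83 + 71 + 89 + 59 + 25 + 49) / 13 = 45.7692
Step 2: Compute squared deviations from the mean:
  (75 - 45.7692)^2 = 854.4379
  (21 - 45.7692)^2 = 613.5148
  (14 - 45.7692)^2 = 1009.284
  (11 - 45.7692)^2 = 1208.8994
  (48 - 45.7692)^2 = 4.9763
  (11 - 45.7692)^2 = 1208.8994
  (39 - 45.7692)^2 = 45.8225
  (83 - 45.7692)^2 = 1386.1302
  (71 - 45.7692)^2 = 636.5917
  (89 - 45.7692)^2 = 1868.8994
  (59 - 45.7692)^2 = 175.0533
  (25 - 45.7692)^2 = 431.3609
  (49 - 45.7692)^2 = 10.4379
Step 3: Sum of squared deviations = 9454.3077
Step 4: Population variance = 9454.3077 / 13 = 727.2544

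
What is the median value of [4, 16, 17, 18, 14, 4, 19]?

16

Step 1: Sort the data in ascending order: [4, 4, 14, 16, 17, 18, 19]
Step 2: The number of values is n = 7.
Step 3: Since n is odd, the median is the middle value at position 4: 16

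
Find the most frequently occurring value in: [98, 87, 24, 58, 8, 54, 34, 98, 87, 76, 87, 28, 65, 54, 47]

87

Step 1: Count the frequency of each value:
  8: appears 1 time(s)
  24: appears 1 time(s)
  28: appears 1 time(s)
  34: appears 1 time(s)
  47: appears 1 time(s)
  54: appears 2 time(s)
  58: appears 1 time(s)
  65: appears 1 time(s)
  76: appears 1 time(s)
  87: appears 3 time(s)
  98: appears 2 time(s)
Step 2: The value 87 appears most frequently (3 times).
Step 3: Mode = 87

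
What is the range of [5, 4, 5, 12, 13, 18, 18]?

14

Step 1: Identify the maximum value: max = 18
Step 2: Identify the minimum value: min = 4
Step 3: Range = max - min = 18 - 4 = 14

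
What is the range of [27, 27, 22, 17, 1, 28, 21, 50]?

49

Step 1: Identify the maximum value: max = 50
Step 2: Identify the minimum value: min = 1
Step 3: Range = max - min = 50 - 1 = 49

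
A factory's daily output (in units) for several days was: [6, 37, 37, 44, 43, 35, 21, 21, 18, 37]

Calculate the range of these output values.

38

Step 1: Identify the maximum value: max = 44
Step 2: Identify the minimum value: min = 6
Step 3: Range = max - min = 44 - 6 = 38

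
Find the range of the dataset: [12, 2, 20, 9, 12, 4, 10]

18

Step 1: Identify the maximum value: max = 20
Step 2: Identify the minimum value: min = 2
Step 3: Range = max - min = 20 - 2 = 18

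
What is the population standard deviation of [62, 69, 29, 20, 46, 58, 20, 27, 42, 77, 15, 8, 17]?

21.9383

Step 1: Compute the mean: 37.6923
Step 2: Sum of squared deviations from the mean: 6256.7692
Step 3: Population variance = 6256.7692 / 13 = 481.2899
Step 4: Standard deviation = sqrt(481.2899) = 21.9383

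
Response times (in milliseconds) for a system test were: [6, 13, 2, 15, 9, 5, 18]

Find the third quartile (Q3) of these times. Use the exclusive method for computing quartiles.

15

Step 1: Sort the data: [2, 5, 6, 9, 13, 15, 18]
Step 2: n = 7
Step 3: Using the exclusive quartile method:
  Q1 = 5
  Q2 (median) = 9
  Q3 = 15
  IQR = Q3 - Q1 = 15 - 5 = 10
Step 4: Q3 = 15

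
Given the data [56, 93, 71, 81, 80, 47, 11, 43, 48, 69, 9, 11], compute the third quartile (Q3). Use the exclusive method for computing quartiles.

77.75

Step 1: Sort the data: [9, 11, 11, 43, 47, 48, 56, 69, 71, 80, 81, 93]
Step 2: n = 12
Step 3: Using the exclusive quartile method:
  Q1 = 19
  Q2 (median) = 52
  Q3 = 77.75
  IQR = Q3 - Q1 = 77.75 - 19 = 58.75
Step 4: Q3 = 77.75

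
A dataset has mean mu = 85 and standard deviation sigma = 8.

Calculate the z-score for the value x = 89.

0.5

Step 1: Recall the z-score formula: z = (x - mu) / sigma
Step 2: Substitute values: z = (89 - 85) / 8
Step 3: z = 4 / 8 = 0.5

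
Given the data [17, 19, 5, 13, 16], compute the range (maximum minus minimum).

14

Step 1: Identify the maximum value: max = 19
Step 2: Identify the minimum value: min = 5
Step 3: Range = max - min = 19 - 5 = 14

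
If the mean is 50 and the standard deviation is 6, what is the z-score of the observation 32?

-3

Step 1: Recall the z-score formula: z = (x - mu) / sigma
Step 2: Substitute values: z = (32 - 50) / 6
Step 3: z = -18 / 6 = -3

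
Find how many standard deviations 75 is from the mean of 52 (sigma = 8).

2.875

Step 1: Recall the z-score formula: z = (x - mu) / sigma
Step 2: Substitute values: z = (75 - 52) / 8
Step 3: z = 23 / 8 = 2.875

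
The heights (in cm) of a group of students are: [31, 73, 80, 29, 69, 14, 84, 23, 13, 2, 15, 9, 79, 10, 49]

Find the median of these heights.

29

Step 1: Sort the data in ascending order: [2, 9, 10, 13, 14, 15, 23, 29, 31, 49, 69, 73, 79, 80, 84]
Step 2: The number of values is n = 15.
Step 3: Since n is odd, the median is the middle value at position 8: 29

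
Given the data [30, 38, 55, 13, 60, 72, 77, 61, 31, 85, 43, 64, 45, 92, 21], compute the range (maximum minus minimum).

79

Step 1: Identify the maximum value: max = 92
Step 2: Identify the minimum value: min = 13
Step 3: Range = max - min = 92 - 13 = 79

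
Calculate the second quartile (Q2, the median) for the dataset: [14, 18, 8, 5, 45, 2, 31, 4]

11

Step 1: Sort the data: [2, 4, 5, 8, 14, 18, 31, 45]
Step 2: n = 8
Step 3: Q2 is the median. Since n is even, it is the average of the values at positions 4 and 5:
  Q2 = (8 + 14) / 2 = 11
Step 4: Q2 = 11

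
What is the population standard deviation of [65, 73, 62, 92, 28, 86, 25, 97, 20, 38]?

27.5325

Step 1: Compute the mean: 58.6
Step 2: Sum of squared deviations from the mean: 7580.4
Step 3: Population variance = 7580.4 / 10 = 758.04
Step 4: Standard deviation = sqrt(758.04) = 27.5325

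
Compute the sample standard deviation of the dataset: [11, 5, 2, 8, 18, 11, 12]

5.1916

Step 1: Compute the mean: 9.5714
Step 2: Sum of squared deviations from the mean: 161.7143
Step 3: Sample variance = 161.7143 / 6 = 26.9524
Step 4: Standard deviation = sqrt(26.9524) = 5.1916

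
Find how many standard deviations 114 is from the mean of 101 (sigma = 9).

1.4444

Step 1: Recall the z-score formula: z = (x - mu) / sigma
Step 2: Substitute values: z = (114 - 101) / 9
Step 3: z = 13 / 9 = 1.4444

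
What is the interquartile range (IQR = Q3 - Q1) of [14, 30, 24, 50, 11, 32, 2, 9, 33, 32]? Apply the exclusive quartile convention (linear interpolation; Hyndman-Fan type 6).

21.75

Step 1: Sort the data: [2, 9, 11, 14, 24, 30, 32, 32, 33, 50]
Step 2: n = 10
Step 3: Using the exclusive quartile method:
  Q1 = 10.5
  Q2 (median) = 27
  Q3 = 32.25
  IQR = Q3 - Q1 = 32.25 - 10.5 = 21.75
Step 4: IQR = 21.75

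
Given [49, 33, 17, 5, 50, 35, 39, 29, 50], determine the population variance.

213.2099

Step 1: Compute the mean: (49 + 33 + 17 + 5 + 50 + 35 + 39 + 29 + 50) / 9 = 34.1111
Step 2: Compute squared deviations from the mean:
  (49 - 34.1111)^2 = 221.679
  (33 - 34.1111)^2 = 1.2346
  (17 - 34.1111)^2 = 292.7901
  (5 - 34.1111)^2 = 847.4568
  (50 - 34.1111)^2 = 252.4568
  (35 - 34.1111)^2 = 0.7901
  (39 - 34.1111)^2 = 23.9012
  (29 - 34.1111)^2 = 26.1235
  (50 - 34.1111)^2 = 252.4568
Step 3: Sum of squared deviations = 1918.8889
Step 4: Population variance = 1918.8889 / 9 = 213.2099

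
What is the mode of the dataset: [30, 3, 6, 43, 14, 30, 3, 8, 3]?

3

Step 1: Count the frequency of each value:
  3: appears 3 time(s)
  6: appears 1 time(s)
  8: appears 1 time(s)
  14: appears 1 time(s)
  30: appears 2 time(s)
  43: appears 1 time(s)
Step 2: The value 3 appears most frequently (3 times).
Step 3: Mode = 3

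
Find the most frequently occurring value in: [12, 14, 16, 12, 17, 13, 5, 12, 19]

12

Step 1: Count the frequency of each value:
  5: appears 1 time(s)
  12: appears 3 time(s)
  13: appears 1 time(s)
  14: appears 1 time(s)
  16: appears 1 time(s)
  17: appears 1 time(s)
  19: appears 1 time(s)
Step 2: The value 12 appears most frequently (3 times).
Step 3: Mode = 12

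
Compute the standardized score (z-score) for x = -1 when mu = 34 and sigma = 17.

-2.0588

Step 1: Recall the z-score formula: z = (x - mu) / sigma
Step 2: Substitute values: z = (-1 - 34) / 17
Step 3: z = -35 / 17 = -2.0588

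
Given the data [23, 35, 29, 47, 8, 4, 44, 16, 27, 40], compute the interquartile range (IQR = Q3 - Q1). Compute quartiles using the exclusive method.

27

Step 1: Sort the data: [4, 8, 16, 23, 27, 29, 35, 40, 44, 47]
Step 2: n = 10
Step 3: Using the exclusive quartile method:
  Q1 = 14
  Q2 (median) = 28
  Q3 = 41
  IQR = Q3 - Q1 = 41 - 14 = 27
Step 4: IQR = 27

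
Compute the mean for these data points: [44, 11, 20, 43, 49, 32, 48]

35.2857

Step 1: Sum all values: 44 + 11 + 20 + 43 + 49 + 32 + 48 = 247
Step 2: Count the number of values: n = 7
Step 3: Mean = sum / n = 247 / 7 = 35.2857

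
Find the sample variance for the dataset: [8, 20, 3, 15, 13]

42.7

Step 1: Compute the mean: (8 + 20 + 3 + 15 + 13) / 5 = 11.8
Step 2: Compute squared deviations from the mean:
  (8 - 11.8)^2 = 14.44
  (20 - 11.8)^2 = 67.24
  (3 - 11.8)^2 = 77.44
  (15 - 11.8)^2 = 10.24
  (13 - 11.8)^2 = 1.44
Step 3: Sum of squared deviations = 170.8
Step 4: Sample variance = 170.8 / 4 = 42.7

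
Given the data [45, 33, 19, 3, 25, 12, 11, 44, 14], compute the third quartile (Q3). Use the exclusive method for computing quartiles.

38.5

Step 1: Sort the data: [3, 11, 12, 14, 19, 25, 33, 44, 45]
Step 2: n = 9
Step 3: Using the exclusive quartile method:
  Q1 = 11.5
  Q2 (median) = 19
  Q3 = 38.5
  IQR = Q3 - Q1 = 38.5 - 11.5 = 27
Step 4: Q3 = 38.5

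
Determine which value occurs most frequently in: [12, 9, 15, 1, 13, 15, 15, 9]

15

Step 1: Count the frequency of each value:
  1: appears 1 time(s)
  9: appears 2 time(s)
  12: appears 1 time(s)
  13: appears 1 time(s)
  15: appears 3 time(s)
Step 2: The value 15 appears most frequently (3 times).
Step 3: Mode = 15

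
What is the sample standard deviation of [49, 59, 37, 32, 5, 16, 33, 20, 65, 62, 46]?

19.7148

Step 1: Compute the mean: 38.5455
Step 2: Sum of squared deviations from the mean: 3886.7273
Step 3: Sample variance = 3886.7273 / 10 = 388.6727
Step 4: Standard deviation = sqrt(388.6727) = 19.7148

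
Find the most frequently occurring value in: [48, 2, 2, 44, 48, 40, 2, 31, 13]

2

Step 1: Count the frequency of each value:
  2: appears 3 time(s)
  13: appears 1 time(s)
  31: appears 1 time(s)
  40: appears 1 time(s)
  44: appears 1 time(s)
  48: appears 2 time(s)
Step 2: The value 2 appears most frequently (3 times).
Step 3: Mode = 2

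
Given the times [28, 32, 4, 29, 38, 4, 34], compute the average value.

24.1429

Step 1: Sum all values: 28 + 32 + 4 + 29 + 38 + 4 + 34 = 169
Step 2: Count the number of values: n = 7
Step 3: Mean = sum / n = 169 / 7 = 24.1429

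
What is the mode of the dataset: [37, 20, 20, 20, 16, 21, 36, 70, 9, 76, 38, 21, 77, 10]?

20

Step 1: Count the frequency of each value:
  9: appears 1 time(s)
  10: appears 1 time(s)
  16: appears 1 time(s)
  20: appears 3 time(s)
  21: appears 2 time(s)
  36: appears 1 time(s)
  37: appears 1 time(s)
  38: appears 1 time(s)
  70: appears 1 time(s)
  76: appears 1 time(s)
  77: appears 1 time(s)
Step 2: The value 20 appears most frequently (3 times).
Step 3: Mode = 20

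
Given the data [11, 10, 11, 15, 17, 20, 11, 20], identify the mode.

11

Step 1: Count the frequency of each value:
  10: appears 1 time(s)
  11: appears 3 time(s)
  15: appears 1 time(s)
  17: appears 1 time(s)
  20: appears 2 time(s)
Step 2: The value 11 appears most frequently (3 times).
Step 3: Mode = 11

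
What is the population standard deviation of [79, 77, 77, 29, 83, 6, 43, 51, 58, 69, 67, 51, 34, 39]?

21.751

Step 1: Compute the mean: 54.5
Step 2: Sum of squared deviations from the mean: 6623.5
Step 3: Population variance = 6623.5 / 14 = 473.1071
Step 4: Standard deviation = sqrt(473.1071) = 21.751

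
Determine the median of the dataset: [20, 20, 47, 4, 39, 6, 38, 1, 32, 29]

24.5

Step 1: Sort the data in ascending order: [1, 4, 6, 20, 20, 29, 32, 38, 39, 47]
Step 2: The number of values is n = 10.
Step 3: Since n is even, the median is the average of positions 5 and 6:
  Median = (20 + 29) / 2 = 24.5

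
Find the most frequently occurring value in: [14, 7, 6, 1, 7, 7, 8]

7

Step 1: Count the frequency of each value:
  1: appears 1 time(s)
  6: appears 1 time(s)
  7: appears 3 time(s)
  8: appears 1 time(s)
  14: appears 1 time(s)
Step 2: The value 7 appears most frequently (3 times).
Step 3: Mode = 7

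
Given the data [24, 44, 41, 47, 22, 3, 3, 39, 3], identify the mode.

3

Step 1: Count the frequency of each value:
  3: appears 3 time(s)
  22: appears 1 time(s)
  24: appears 1 time(s)
  39: appears 1 time(s)
  41: appears 1 time(s)
  44: appears 1 time(s)
  47: appears 1 time(s)
Step 2: The value 3 appears most frequently (3 times).
Step 3: Mode = 3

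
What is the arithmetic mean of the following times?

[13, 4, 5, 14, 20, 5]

10.1667

Step 1: Sum all values: 13 + 4 + 5 + 14 + 20 + 5 = 61
Step 2: Count the number of values: n = 6
Step 3: Mean = sum / n = 61 / 6 = 10.1667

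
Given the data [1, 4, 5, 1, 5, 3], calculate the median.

3.5

Step 1: Sort the data in ascending order: [1, 1, 3, 4, 5, 5]
Step 2: The number of values is n = 6.
Step 3: Since n is even, the median is the average of positions 3 and 4:
  Median = (3 + 4) / 2 = 3.5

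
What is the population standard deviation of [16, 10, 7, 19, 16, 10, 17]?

4.1699

Step 1: Compute the mean: 13.5714
Step 2: Sum of squared deviations from the mean: 121.7143
Step 3: Population variance = 121.7143 / 7 = 17.3878
Step 4: Standard deviation = sqrt(17.3878) = 4.1699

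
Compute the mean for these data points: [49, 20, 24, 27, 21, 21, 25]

26.7143

Step 1: Sum all values: 49 + 20 + 24 + 27 + 21 + 21 + 25 = 187
Step 2: Count the number of values: n = 7
Step 3: Mean = sum / n = 187 / 7 = 26.7143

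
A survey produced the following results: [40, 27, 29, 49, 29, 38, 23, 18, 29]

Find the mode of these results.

29

Step 1: Count the frequency of each value:
  18: appears 1 time(s)
  23: appears 1 time(s)
  27: appears 1 time(s)
  29: appears 3 time(s)
  38: appears 1 time(s)
  40: appears 1 time(s)
  49: appears 1 time(s)
Step 2: The value 29 appears most frequently (3 times).
Step 3: Mode = 29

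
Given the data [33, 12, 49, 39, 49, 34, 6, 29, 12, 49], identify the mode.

49

Step 1: Count the frequency of each value:
  6: appears 1 time(s)
  12: appears 2 time(s)
  29: appears 1 time(s)
  33: appears 1 time(s)
  34: appears 1 time(s)
  39: appears 1 time(s)
  49: appears 3 time(s)
Step 2: The value 49 appears most frequently (3 times).
Step 3: Mode = 49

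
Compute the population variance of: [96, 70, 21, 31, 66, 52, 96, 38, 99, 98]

815.41

Step 1: Compute the mean: (96 + 70 + 21 + 31 + 66 + 52 + 96 + 38 + 99 + 98) / 10 = 66.7
Step 2: Compute squared deviations from the mean:
  (96 - 66.7)^2 = 858.49
  (70 - 66.7)^2 = 10.89
  (21 - 66.7)^2 = 2088.49
  (31 - 66.7)^2 = 1274.49
  (66 - 66.7)^2 = 0.49
  (52 - 66.7)^2 = 216.09
  (96 - 66.7)^2 = 858.49
  (38 - 66.7)^2 = 823.69
  (99 - 66.7)^2 = 1043.29
  (98 - 66.7)^2 = 979.69
Step 3: Sum of squared deviations = 8154.1
Step 4: Population variance = 8154.1 / 10 = 815.41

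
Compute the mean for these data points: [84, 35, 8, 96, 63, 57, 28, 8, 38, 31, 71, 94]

51.0833

Step 1: Sum all values: 84 + 35 + 8 + 96 + 63 + 57 + 28 + 8 + 38 + 31 + 71 + 94 = 613
Step 2: Count the number of values: n = 12
Step 3: Mean = sum / n = 613 / 12 = 51.0833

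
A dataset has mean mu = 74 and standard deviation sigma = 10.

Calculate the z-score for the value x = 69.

-0.5

Step 1: Recall the z-score formula: z = (x - mu) / sigma
Step 2: Substitute values: z = (69 - 74) / 10
Step 3: z = -5 / 10 = -0.5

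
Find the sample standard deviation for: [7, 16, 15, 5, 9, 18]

5.3541

Step 1: Compute the mean: 11.6667
Step 2: Sum of squared deviations from the mean: 143.3333
Step 3: Sample variance = 143.3333 / 5 = 28.6667
Step 4: Standard deviation = sqrt(28.6667) = 5.3541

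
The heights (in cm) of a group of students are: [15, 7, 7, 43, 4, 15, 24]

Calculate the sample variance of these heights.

183.2857

Step 1: Compute the mean: (15 + 7 + 7 + 43 + 4 + 15 + 24) / 7 = 16.4286
Step 2: Compute squared deviations from the mean:
  (15 - 16.4286)^2 = 2.0408
  (7 - 16.4286)^2 = 88.898
  (7 - 16.4286)^2 = 88.898
  (43 - 16.4286)^2 = 706.0408
  (4 - 16.4286)^2 = 154.4694
  (15 - 16.4286)^2 = 2.0408
  (24 - 16.4286)^2 = 57.3265
Step 3: Sum of squared deviations = 1099.7143
Step 4: Sample variance = 1099.7143 / 6 = 183.2857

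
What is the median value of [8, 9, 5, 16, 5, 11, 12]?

9

Step 1: Sort the data in ascending order: [5, 5, 8, 9, 11, 12, 16]
Step 2: The number of values is n = 7.
Step 3: Since n is odd, the median is the middle value at position 4: 9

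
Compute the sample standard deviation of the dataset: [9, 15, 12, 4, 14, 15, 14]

4.0591

Step 1: Compute the mean: 11.8571
Step 2: Sum of squared deviations from the mean: 98.8571
Step 3: Sample variance = 98.8571 / 6 = 16.4762
Step 4: Standard deviation = sqrt(16.4762) = 4.0591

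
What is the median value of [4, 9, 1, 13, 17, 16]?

11

Step 1: Sort the data in ascending order: [1, 4, 9, 13, 16, 17]
Step 2: The number of values is n = 6.
Step 3: Since n is even, the median is the average of positions 3 and 4:
  Median = (9 + 13) / 2 = 11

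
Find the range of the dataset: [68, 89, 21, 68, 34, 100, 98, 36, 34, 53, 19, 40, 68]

81

Step 1: Identify the maximum value: max = 100
Step 2: Identify the minimum value: min = 19
Step 3: Range = max - min = 100 - 19 = 81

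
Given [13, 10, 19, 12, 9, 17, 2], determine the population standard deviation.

5.1745

Step 1: Compute the mean: 11.7143
Step 2: Sum of squared deviations from the mean: 187.4286
Step 3: Population variance = 187.4286 / 7 = 26.7755
Step 4: Standard deviation = sqrt(26.7755) = 5.1745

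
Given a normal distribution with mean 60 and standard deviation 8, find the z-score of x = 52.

-1

Step 1: Recall the z-score formula: z = (x - mu) / sigma
Step 2: Substitute values: z = (52 - 60) / 8
Step 3: z = -8 / 8 = -1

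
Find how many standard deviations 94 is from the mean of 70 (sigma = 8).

3

Step 1: Recall the z-score formula: z = (x - mu) / sigma
Step 2: Substitute values: z = (94 - 70) / 8
Step 3: z = 24 / 8 = 3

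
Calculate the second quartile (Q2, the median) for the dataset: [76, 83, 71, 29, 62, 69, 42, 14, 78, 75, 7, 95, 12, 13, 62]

62

Step 1: Sort the data: [7, 12, 13, 14, 29, 42, 62, 62, 69, 71, 75, 76, 78, 83, 95]
Step 2: n = 15
Step 3: Q2 is the median. Since n is odd, it is the middle value at position 8: 62
Step 4: Q2 = 62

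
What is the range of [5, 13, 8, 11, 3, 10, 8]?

10

Step 1: Identify the maximum value: max = 13
Step 2: Identify the minimum value: min = 3
Step 3: Range = max - min = 13 - 3 = 10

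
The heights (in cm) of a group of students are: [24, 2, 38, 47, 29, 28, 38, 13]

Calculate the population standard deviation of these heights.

13.5825

Step 1: Compute the mean: 27.375
Step 2: Sum of squared deviations from the mean: 1475.875
Step 3: Population variance = 1475.875 / 8 = 184.4844
Step 4: Standard deviation = sqrt(184.4844) = 13.5825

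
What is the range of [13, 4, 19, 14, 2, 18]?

17

Step 1: Identify the maximum value: max = 19
Step 2: Identify the minimum value: min = 2
Step 3: Range = max - min = 19 - 2 = 17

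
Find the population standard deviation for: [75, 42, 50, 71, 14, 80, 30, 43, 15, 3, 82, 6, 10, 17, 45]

27.1093

Step 1: Compute the mean: 38.8667
Step 2: Sum of squared deviations from the mean: 11023.7333
Step 3: Population variance = 11023.7333 / 15 = 734.9156
Step 4: Standard deviation = sqrt(734.9156) = 27.1093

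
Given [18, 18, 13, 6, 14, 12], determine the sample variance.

19.9

Step 1: Compute the mean: (18 + 18 + 13 + 6 + 14 + 12) / 6 = 13.5
Step 2: Compute squared deviations from the mean:
  (18 - 13.5)^2 = 20.25
  (18 - 13.5)^2 = 20.25
  (13 - 13.5)^2 = 0.25
  (6 - 13.5)^2 = 56.25
  (14 - 13.5)^2 = 0.25
  (12 - 13.5)^2 = 2.25
Step 3: Sum of squared deviations = 99.5
Step 4: Sample variance = 99.5 / 5 = 19.9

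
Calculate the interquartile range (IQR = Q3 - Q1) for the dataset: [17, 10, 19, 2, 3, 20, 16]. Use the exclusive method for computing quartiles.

16

Step 1: Sort the data: [2, 3, 10, 16, 17, 19, 20]
Step 2: n = 7
Step 3: Using the exclusive quartile method:
  Q1 = 3
  Q2 (median) = 16
  Q3 = 19
  IQR = Q3 - Q1 = 19 - 3 = 16
Step 4: IQR = 16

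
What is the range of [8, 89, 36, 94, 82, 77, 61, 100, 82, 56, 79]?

92

Step 1: Identify the maximum value: max = 100
Step 2: Identify the minimum value: min = 8
Step 3: Range = max - min = 100 - 8 = 92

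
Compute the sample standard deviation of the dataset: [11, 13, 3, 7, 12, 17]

4.8888

Step 1: Compute the mean: 10.5
Step 2: Sum of squared deviations from the mean: 119.5
Step 3: Sample variance = 119.5 / 5 = 23.9
Step 4: Standard deviation = sqrt(23.9) = 4.8888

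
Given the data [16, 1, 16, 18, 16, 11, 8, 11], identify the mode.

16

Step 1: Count the frequency of each value:
  1: appears 1 time(s)
  8: appears 1 time(s)
  11: appears 2 time(s)
  16: appears 3 time(s)
  18: appears 1 time(s)
Step 2: The value 16 appears most frequently (3 times).
Step 3: Mode = 16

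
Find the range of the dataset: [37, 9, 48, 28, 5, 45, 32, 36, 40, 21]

43

Step 1: Identify the maximum value: max = 48
Step 2: Identify the minimum value: min = 5
Step 3: Range = max - min = 48 - 5 = 43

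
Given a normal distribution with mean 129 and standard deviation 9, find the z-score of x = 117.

-1.3333

Step 1: Recall the z-score formula: z = (x - mu) / sigma
Step 2: Substitute values: z = (117 - 129) / 9
Step 3: z = -12 / 9 = -1.3333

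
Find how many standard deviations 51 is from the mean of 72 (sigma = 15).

-1.4

Step 1: Recall the z-score formula: z = (x - mu) / sigma
Step 2: Substitute values: z = (51 - 72) / 15
Step 3: z = -21 / 15 = -1.4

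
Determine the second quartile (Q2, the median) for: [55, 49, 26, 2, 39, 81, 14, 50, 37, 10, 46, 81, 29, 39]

39

Step 1: Sort the data: [2, 10, 14, 26, 29, 37, 39, 39, 46, 49, 50, 55, 81, 81]
Step 2: n = 14
Step 3: Q2 is the median. Since n is even, it is the average of the values at positions 7 and 8:
  Q2 = (39 + 39) / 2 = 39
Step 4: Q2 = 39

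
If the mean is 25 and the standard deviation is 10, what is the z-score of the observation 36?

1.1

Step 1: Recall the z-score formula: z = (x - mu) / sigma
Step 2: Substitute values: z = (36 - 25) / 10
Step 3: z = 11 / 10 = 1.1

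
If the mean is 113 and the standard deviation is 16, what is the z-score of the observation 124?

0.6875

Step 1: Recall the z-score formula: z = (x - mu) / sigma
Step 2: Substitute values: z = (124 - 113) / 16
Step 3: z = 11 / 16 = 0.6875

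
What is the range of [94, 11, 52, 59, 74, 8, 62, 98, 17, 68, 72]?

90

Step 1: Identify the maximum value: max = 98
Step 2: Identify the minimum value: min = 8
Step 3: Range = max - min = 98 - 8 = 90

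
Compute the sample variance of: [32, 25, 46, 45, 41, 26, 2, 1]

315.9286

Step 1: Compute the mean: (32 + 25 + 46 + 45 + 41 + 26 + 2 + 1) / 8 = 27.25
Step 2: Compute squared deviations from the mean:
  (32 - 27.25)^2 = 22.5625
  (25 - 27.25)^2 = 5.0625
  (46 - 27.25)^2 = 351.5625
  (45 - 27.25)^2 = 315.0625
  (41 - 27.25)^2 = 189.0625
  (26 - 27.25)^2 = 1.5625
  (2 - 27.25)^2 = 637.5625
  (1 - 27.25)^2 = 689.0625
Step 3: Sum of squared deviations = 2211.5
Step 4: Sample variance = 2211.5 / 7 = 315.9286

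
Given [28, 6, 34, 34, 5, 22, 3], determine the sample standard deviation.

13.9096

Step 1: Compute the mean: 18.8571
Step 2: Sum of squared deviations from the mean: 1160.8571
Step 3: Sample variance = 1160.8571 / 6 = 193.4762
Step 4: Standard deviation = sqrt(193.4762) = 13.9096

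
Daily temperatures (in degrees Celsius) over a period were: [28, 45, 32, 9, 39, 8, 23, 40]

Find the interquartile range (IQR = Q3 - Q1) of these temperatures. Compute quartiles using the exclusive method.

27.25

Step 1: Sort the data: [8, 9, 23, 28, 32, 39, 40, 45]
Step 2: n = 8
Step 3: Using the exclusive quartile method:
  Q1 = 12.5
  Q2 (median) = 30
  Q3 = 39.75
  IQR = Q3 - Q1 = 39.75 - 12.5 = 27.25
Step 4: IQR = 27.25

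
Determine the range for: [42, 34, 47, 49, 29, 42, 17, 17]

32

Step 1: Identify the maximum value: max = 49
Step 2: Identify the minimum value: min = 17
Step 3: Range = max - min = 49 - 17 = 32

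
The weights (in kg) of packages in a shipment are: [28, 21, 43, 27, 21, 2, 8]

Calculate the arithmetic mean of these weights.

21.4286

Step 1: Sum all values: 28 + 21 + 43 + 27 + 21 + 2 + 8 = 150
Step 2: Count the number of values: n = 7
Step 3: Mean = sum / n = 150 / 7 = 21.4286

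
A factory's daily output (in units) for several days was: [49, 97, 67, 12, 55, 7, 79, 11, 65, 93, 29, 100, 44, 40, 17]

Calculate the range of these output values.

93

Step 1: Identify the maximum value: max = 100
Step 2: Identify the minimum value: min = 7
Step 3: Range = max - min = 100 - 7 = 93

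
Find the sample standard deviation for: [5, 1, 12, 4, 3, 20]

7.1764

Step 1: Compute the mean: 7.5
Step 2: Sum of squared deviations from the mean: 257.5
Step 3: Sample variance = 257.5 / 5 = 51.5
Step 4: Standard deviation = sqrt(51.5) = 7.1764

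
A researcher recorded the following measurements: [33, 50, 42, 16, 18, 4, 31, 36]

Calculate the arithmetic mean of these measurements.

28.75

Step 1: Sum all values: 33 + 50 + 42 + 16 + 18 + 4 + 31 + 36 = 230
Step 2: Count the number of values: n = 8
Step 3: Mean = sum / n = 230 / 8 = 28.75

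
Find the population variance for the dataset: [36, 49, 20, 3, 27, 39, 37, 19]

184.1875

Step 1: Compute the mean: (36 + 49 + 20 + 3 + 27 + 39 + 37 + 19) / 8 = 28.75
Step 2: Compute squared deviations from the mean:
  (36 - 28.75)^2 = 52.5625
  (49 - 28.75)^2 = 410.0625
  (20 - 28.75)^2 = 76.5625
  (3 - 28.75)^2 = 663.0625
  (27 - 28.75)^2 = 3.0625
  (39 - 28.75)^2 = 105.0625
  (37 - 28.75)^2 = 68.0625
  (19 - 28.75)^2 = 95.0625
Step 3: Sum of squared deviations = 1473.5
Step 4: Population variance = 1473.5 / 8 = 184.1875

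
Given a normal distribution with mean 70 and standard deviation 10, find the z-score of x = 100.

3

Step 1: Recall the z-score formula: z = (x - mu) / sigma
Step 2: Substitute values: z = (100 - 70) / 10
Step 3: z = 30 / 10 = 3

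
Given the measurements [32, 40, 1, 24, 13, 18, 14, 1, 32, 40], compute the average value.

21.5

Step 1: Sum all values: 32 + 40 + 1 + 24 + 13 + 18 + 14 + 1 + 32 + 40 = 215
Step 2: Count the number of values: n = 10
Step 3: Mean = sum / n = 215 / 10 = 21.5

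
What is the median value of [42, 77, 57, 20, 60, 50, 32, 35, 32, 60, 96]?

50

Step 1: Sort the data in ascending order: [20, 32, 32, 35, 42, 50, 57, 60, 60, 77, 96]
Step 2: The number of values is n = 11.
Step 3: Since n is odd, the median is the middle value at position 6: 50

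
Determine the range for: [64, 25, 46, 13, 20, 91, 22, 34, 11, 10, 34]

81

Step 1: Identify the maximum value: max = 91
Step 2: Identify the minimum value: min = 10
Step 3: Range = max - min = 91 - 10 = 81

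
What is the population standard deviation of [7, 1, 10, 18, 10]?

5.4918

Step 1: Compute the mean: 9.2
Step 2: Sum of squared deviations from the mean: 150.8
Step 3: Population variance = 150.8 / 5 = 30.16
Step 4: Standard deviation = sqrt(30.16) = 5.4918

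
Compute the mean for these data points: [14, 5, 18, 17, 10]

12.8

Step 1: Sum all values: 14 + 5 + 18 + 17 + 10 = 64
Step 2: Count the number of values: n = 5
Step 3: Mean = sum / n = 64 / 5 = 12.8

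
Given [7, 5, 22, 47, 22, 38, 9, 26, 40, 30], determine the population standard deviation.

13.7855

Step 1: Compute the mean: 24.6
Step 2: Sum of squared deviations from the mean: 1900.4
Step 3: Population variance = 1900.4 / 10 = 190.04
Step 4: Standard deviation = sqrt(190.04) = 13.7855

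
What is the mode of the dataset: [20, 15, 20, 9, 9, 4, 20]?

20

Step 1: Count the frequency of each value:
  4: appears 1 time(s)
  9: appears 2 time(s)
  15: appears 1 time(s)
  20: appears 3 time(s)
Step 2: The value 20 appears most frequently (3 times).
Step 3: Mode = 20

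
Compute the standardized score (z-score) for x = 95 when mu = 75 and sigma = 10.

2

Step 1: Recall the z-score formula: z = (x - mu) / sigma
Step 2: Substitute values: z = (95 - 75) / 10
Step 3: z = 20 / 10 = 2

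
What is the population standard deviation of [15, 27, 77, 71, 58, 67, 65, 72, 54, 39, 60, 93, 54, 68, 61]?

18.9542

Step 1: Compute the mean: 58.7333
Step 2: Sum of squared deviations from the mean: 5388.9333
Step 3: Population variance = 5388.9333 / 15 = 359.2622
Step 4: Standard deviation = sqrt(359.2622) = 18.9542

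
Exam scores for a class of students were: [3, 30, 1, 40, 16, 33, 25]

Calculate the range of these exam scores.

39

Step 1: Identify the maximum value: max = 40
Step 2: Identify the minimum value: min = 1
Step 3: Range = max - min = 40 - 1 = 39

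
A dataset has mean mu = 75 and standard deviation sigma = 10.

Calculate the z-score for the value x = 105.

3

Step 1: Recall the z-score formula: z = (x - mu) / sigma
Step 2: Substitute values: z = (105 - 75) / 10
Step 3: z = 30 / 10 = 3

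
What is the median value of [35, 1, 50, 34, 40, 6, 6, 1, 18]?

18

Step 1: Sort the data in ascending order: [1, 1, 6, 6, 18, 34, 35, 40, 50]
Step 2: The number of values is n = 9.
Step 3: Since n is odd, the median is the middle value at position 5: 18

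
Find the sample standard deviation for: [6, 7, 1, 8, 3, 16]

5.1929

Step 1: Compute the mean: 6.8333
Step 2: Sum of squared deviations from the mean: 134.8333
Step 3: Sample variance = 134.8333 / 5 = 26.9667
Step 4: Standard deviation = sqrt(26.9667) = 5.1929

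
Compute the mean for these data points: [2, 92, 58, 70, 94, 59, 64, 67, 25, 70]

60.1

Step 1: Sum all values: 2 + 92 + 58 + 70 + 94 + 59 + 64 + 67 + 25 + 70 = 601
Step 2: Count the number of values: n = 10
Step 3: Mean = sum / n = 601 / 10 = 60.1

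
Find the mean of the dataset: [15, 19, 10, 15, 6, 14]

13.1667

Step 1: Sum all values: 15 + 19 + 10 + 15 + 6 + 14 = 79
Step 2: Count the number of values: n = 6
Step 3: Mean = sum / n = 79 / 6 = 13.1667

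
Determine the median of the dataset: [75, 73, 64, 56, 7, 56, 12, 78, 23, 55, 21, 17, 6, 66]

55.5

Step 1: Sort the data in ascending order: [6, 7, 12, 17, 21, 23, 55, 56, 56, 64, 66, 73, 75, 78]
Step 2: The number of values is n = 14.
Step 3: Since n is even, the median is the average of positions 7 and 8:
  Median = (55 + 56) / 2 = 55.5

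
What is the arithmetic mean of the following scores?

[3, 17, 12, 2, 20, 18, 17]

12.7143

Step 1: Sum all values: 3 + 17 + 12 + 2 + 20 + 18 + 17 = 89
Step 2: Count the number of values: n = 7
Step 3: Mean = sum / n = 89 / 7 = 12.7143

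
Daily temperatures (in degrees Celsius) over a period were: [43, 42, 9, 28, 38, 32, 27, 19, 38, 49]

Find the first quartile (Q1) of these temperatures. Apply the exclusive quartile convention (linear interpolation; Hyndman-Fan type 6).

25

Step 1: Sort the data: [9, 19, 27, 28, 32, 38, 38, 42, 43, 49]
Step 2: n = 10
Step 3: Using the exclusive quartile method:
  Q1 = 25
  Q2 (median) = 35
  Q3 = 42.25
  IQR = Q3 - Q1 = 42.25 - 25 = 17.25
Step 4: Q1 = 25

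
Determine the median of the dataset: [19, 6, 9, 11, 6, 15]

10

Step 1: Sort the data in ascending order: [6, 6, 9, 11, 15, 19]
Step 2: The number of values is n = 6.
Step 3: Since n is even, the median is the average of positions 3 and 4:
  Median = (9 + 11) / 2 = 10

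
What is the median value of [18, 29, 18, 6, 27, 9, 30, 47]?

22.5

Step 1: Sort the data in ascending order: [6, 9, 18, 18, 27, 29, 30, 47]
Step 2: The number of values is n = 8.
Step 3: Since n is even, the median is the average of positions 4 and 5:
  Median = (18 + 27) / 2 = 22.5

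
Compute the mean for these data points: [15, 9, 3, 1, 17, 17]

10.3333

Step 1: Sum all values: 15 + 9 + 3 + 1 + 17 + 17 = 62
Step 2: Count the number of values: n = 6
Step 3: Mean = sum / n = 62 / 6 = 10.3333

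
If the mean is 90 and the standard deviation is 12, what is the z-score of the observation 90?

0

Step 1: Recall the z-score formula: z = (x - mu) / sigma
Step 2: Substitute values: z = (90 - 90) / 12
Step 3: z = 0 / 12 = 0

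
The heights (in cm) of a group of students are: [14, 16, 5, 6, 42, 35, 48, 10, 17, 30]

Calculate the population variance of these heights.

212.21

Step 1: Compute the mean: (14 + 16 + 5 + 6 + 42 + 35 + 48 + 10 + 17 + 30) / 10 = 22.3
Step 2: Compute squared deviations from the mean:
  (14 - 22.3)^2 = 68.89
  (16 - 22.3)^2 = 39.69
  (5 - 22.3)^2 = 299.29
  (6 - 22.3)^2 = 265.69
  (42 - 22.3)^2 = 388.09
  (35 - 22.3)^2 = 161.29
  (48 - 22.3)^2 = 660.49
  (10 - 22.3)^2 = 151.29
  (17 - 22.3)^2 = 28.09
  (30 - 22.3)^2 = 59.29
Step 3: Sum of squared deviations = 2122.1
Step 4: Population variance = 2122.1 / 10 = 212.21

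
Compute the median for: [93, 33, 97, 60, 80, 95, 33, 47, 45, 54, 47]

54

Step 1: Sort the data in ascending order: [33, 33, 45, 47, 47, 54, 60, 80, 93, 95, 97]
Step 2: The number of values is n = 11.
Step 3: Since n is odd, the median is the middle value at position 6: 54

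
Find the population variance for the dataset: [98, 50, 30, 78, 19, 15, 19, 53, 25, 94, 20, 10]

920.4097

Step 1: Compute the mean: (98 + 50 + 30 + 78 + 19 + 15 + 19 + 53 + 25 + 94 + 20 + 10) / 12 = 42.5833
Step 2: Compute squared deviations from the mean:
  (98 - 42.5833)^2 = 3071.0069
  (50 - 42.5833)^2 = 55.0069
  (30 - 42.5833)^2 = 158.3403
  (78 - 42.5833)^2 = 1254.3403
  (19 - 42.5833)^2 = 556.1736
  (15 - 42.5833)^2 = 760.8403
  (19 - 42.5833)^2 = 556.1736
  (53 - 42.5833)^2 = 108.5069
  (25 - 42.5833)^2 = 309.1736
  (94 - 42.5833)^2 = 2643.6736
  (20 - 42.5833)^2 = 510.0069
  (10 - 42.5833)^2 = 1061.6736
Step 3: Sum of squared deviations = 11044.9167
Step 4: Population variance = 11044.9167 / 12 = 920.4097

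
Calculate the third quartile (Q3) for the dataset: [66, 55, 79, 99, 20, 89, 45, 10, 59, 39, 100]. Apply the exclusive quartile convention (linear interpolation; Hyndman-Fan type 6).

89

Step 1: Sort the data: [10, 20, 39, 45, 55, 59, 66, 79, 89, 99, 100]
Step 2: n = 11
Step 3: Using the exclusive quartile method:
  Q1 = 39
  Q2 (median) = 59
  Q3 = 89
  IQR = Q3 - Q1 = 89 - 39 = 50
Step 4: Q3 = 89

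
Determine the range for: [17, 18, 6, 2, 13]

16

Step 1: Identify the maximum value: max = 18
Step 2: Identify the minimum value: min = 2
Step 3: Range = max - min = 18 - 2 = 16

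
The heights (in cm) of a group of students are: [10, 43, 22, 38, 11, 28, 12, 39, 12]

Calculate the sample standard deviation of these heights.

13.4856

Step 1: Compute the mean: 23.8889
Step 2: Sum of squared deviations from the mean: 1454.8889
Step 3: Sample variance = 1454.8889 / 8 = 181.8611
Step 4: Standard deviation = sqrt(181.8611) = 13.4856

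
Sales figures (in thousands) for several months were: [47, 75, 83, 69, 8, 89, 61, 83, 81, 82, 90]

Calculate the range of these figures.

82

Step 1: Identify the maximum value: max = 90
Step 2: Identify the minimum value: min = 8
Step 3: Range = max - min = 90 - 8 = 82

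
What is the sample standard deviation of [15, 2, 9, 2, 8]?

5.4498

Step 1: Compute the mean: 7.2
Step 2: Sum of squared deviations from the mean: 118.8
Step 3: Sample variance = 118.8 / 4 = 29.7
Step 4: Standard deviation = sqrt(29.7) = 5.4498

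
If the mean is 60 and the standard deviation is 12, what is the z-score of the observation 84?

2

Step 1: Recall the z-score formula: z = (x - mu) / sigma
Step 2: Substitute values: z = (84 - 60) / 12
Step 3: z = 24 / 12 = 2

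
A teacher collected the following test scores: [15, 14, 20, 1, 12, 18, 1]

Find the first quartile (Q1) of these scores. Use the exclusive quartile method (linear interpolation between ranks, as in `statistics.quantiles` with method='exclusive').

1

Step 1: Sort the data: [1, 1, 12, 14, 15, 18, 20]
Step 2: n = 7
Step 3: Using the exclusive quartile method:
  Q1 = 1
  Q2 (median) = 14
  Q3 = 18
  IQR = Q3 - Q1 = 18 - 1 = 17
Step 4: Q1 = 1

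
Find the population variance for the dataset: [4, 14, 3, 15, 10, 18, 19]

35.2653

Step 1: Compute the mean: (4 + 14 + 3 + 15 + 10 + 18 + 19) / 7 = 11.8571
Step 2: Compute squared deviations from the mean:
  (4 - 11.8571)^2 = 61.7347
  (14 - 11.8571)^2 = 4.5918
  (3 - 11.8571)^2 = 78.449
  (15 - 11.8571)^2 = 9.8776
  (10 - 11.8571)^2 = 3.449
  (18 - 11.8571)^2 = 37.7347
  (19 - 11.8571)^2 = 51.0204
Step 3: Sum of squared deviations = 246.8571
Step 4: Population variance = 246.8571 / 7 = 35.2653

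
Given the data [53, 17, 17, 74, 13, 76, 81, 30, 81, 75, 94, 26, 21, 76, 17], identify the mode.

17

Step 1: Count the frequency of each value:
  13: appears 1 time(s)
  17: appears 3 time(s)
  21: appears 1 time(s)
  26: appears 1 time(s)
  30: appears 1 time(s)
  53: appears 1 time(s)
  74: appears 1 time(s)
  75: appears 1 time(s)
  76: appears 2 time(s)
  81: appears 2 time(s)
  94: appears 1 time(s)
Step 2: The value 17 appears most frequently (3 times).
Step 3: Mode = 17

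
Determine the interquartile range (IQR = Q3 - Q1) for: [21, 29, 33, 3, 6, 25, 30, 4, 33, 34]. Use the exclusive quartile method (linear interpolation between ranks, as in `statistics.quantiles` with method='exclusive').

27.5

Step 1: Sort the data: [3, 4, 6, 21, 25, 29, 30, 33, 33, 34]
Step 2: n = 10
Step 3: Using the exclusive quartile method:
  Q1 = 5.5
  Q2 (median) = 27
  Q3 = 33
  IQR = Q3 - Q1 = 33 - 5.5 = 27.5
Step 4: IQR = 27.5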